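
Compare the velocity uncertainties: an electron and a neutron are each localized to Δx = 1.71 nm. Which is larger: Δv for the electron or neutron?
The electron has the larger minimum velocity uncertainty, by a ratio of 1838.7.

For both particles, Δp_min = ℏ/(2Δx) = 3.084e-26 kg·m/s (same for both).

The velocity uncertainty is Δv = Δp/m:
- electron: Δv = 3.084e-26 / 9.109e-31 = 3.385e+04 m/s = 33.850 km/s
- neutron: Δv = 3.084e-26 / 1.675e-27 = 1.841e+01 m/s = 18.410 m/s

Ratio: 3.385e+04 / 1.841e+01 = 1838.7

The lighter particle has larger velocity uncertainty because Δv ∝ 1/m.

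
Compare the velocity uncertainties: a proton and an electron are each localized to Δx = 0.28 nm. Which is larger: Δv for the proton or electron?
The electron has the larger minimum velocity uncertainty, by a ratio of 1836.2.

For both particles, Δp_min = ℏ/(2Δx) = 1.883e-25 kg·m/s (same for both).

The velocity uncertainty is Δv = Δp/m:
- proton: Δv = 1.883e-25 / 1.673e-27 = 1.126e+02 m/s = 112.588 m/s
- electron: Δv = 1.883e-25 / 9.109e-31 = 2.067e+05 m/s = 206.728 km/s

Ratio: 2.067e+05 / 1.126e+02 = 1836.2

The lighter particle has larger velocity uncertainty because Δv ∝ 1/m.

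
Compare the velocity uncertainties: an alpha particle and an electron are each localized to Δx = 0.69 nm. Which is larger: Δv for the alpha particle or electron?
The electron has the larger minimum velocity uncertainty, by a ratio of 7294.3.

For both particles, Δp_min = ℏ/(2Δx) = 7.642e-26 kg·m/s (same for both).

The velocity uncertainty is Δv = Δp/m:
- alpha particle: Δv = 7.642e-26 / 6.645e-27 = 1.150e+01 m/s = 11.501 m/s
- electron: Δv = 7.642e-26 / 9.109e-31 = 8.389e+04 m/s = 83.890 km/s

Ratio: 8.389e+04 / 1.150e+01 = 7294.3

The lighter particle has larger velocity uncertainty because Δv ∝ 1/m.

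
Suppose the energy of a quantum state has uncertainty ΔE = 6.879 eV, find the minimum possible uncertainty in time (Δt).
47.842 as

Using the energy-time uncertainty principle:
ΔEΔt ≥ ℏ/2

The minimum uncertainty in time is:
Δt_min = ℏ/(2ΔE)
Δt_min = (1.055e-34 J·s) / (2 × 1.102e-18 J)
Δt_min = 4.784e-17 s = 47.842 as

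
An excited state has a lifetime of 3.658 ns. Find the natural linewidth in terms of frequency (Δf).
21.754 MHz

Using the energy-time uncertainty principle and E = hf:
ΔEΔt ≥ ℏ/2
hΔf·Δt ≥ ℏ/2

The minimum frequency uncertainty is:
Δf = ℏ/(2hτ) = 1/(4πτ)
Δf = 1/(4π × 3.658e-09 s)
Δf = 2.175e+07 Hz = 21.754 MHz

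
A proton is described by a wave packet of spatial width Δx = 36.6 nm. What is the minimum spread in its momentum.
1.441 × 10^-27 kg·m/s

For a wave packet, the spatial width Δx and momentum spread Δp are related by the uncertainty principle:
ΔxΔp ≥ ℏ/2

The minimum momentum spread is:
Δp_min = ℏ/(2Δx)
Δp_min = (1.055e-34 J·s) / (2 × 3.660e-08 m)
Δp_min = 1.441e-27 kg·m/s

A wave packet cannot have both a well-defined position and well-defined momentum.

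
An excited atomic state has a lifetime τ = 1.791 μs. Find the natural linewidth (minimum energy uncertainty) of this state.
183.755 peV

Using the energy-time uncertainty principle:
ΔEΔt ≥ ℏ/2

The lifetime τ represents the time uncertainty Δt.
The natural linewidth (minimum energy uncertainty) is:

ΔE = ℏ/(2τ)
ΔE = (1.055e-34 J·s) / (2 × 1.791e-06 s)
ΔE = 2.944e-29 J = 183.755 peV

This natural linewidth limits the precision of spectroscopic measurements.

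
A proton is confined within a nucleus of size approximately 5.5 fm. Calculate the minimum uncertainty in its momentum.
9.587 × 10^-21 kg·m/s

Using the Heisenberg uncertainty principle:
ΔxΔp ≥ ℏ/2

With Δx ≈ L = 5.500e-15 m (the confinement size):
Δp_min = ℏ/(2Δx)
Δp_min = (1.055e-34 J·s) / (2 × 5.500e-15 m)
Δp_min = 9.587e-21 kg·m/s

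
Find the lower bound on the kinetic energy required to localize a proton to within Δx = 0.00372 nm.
374.859 meV

Localizing a particle requires giving it sufficient momentum uncertainty:

1. From uncertainty principle: Δp ≥ ℏ/(2Δx)
   Δp_min = (1.055e-34 J·s) / (2 × 3.720e-12 m)
   Δp_min = 1.417e-23 kg·m/s

2. This momentum uncertainty corresponds to kinetic energy:
   KE ≈ (Δp)²/(2m) = (1.417e-23)²/(2 × 1.673e-27 kg)
   KE = 6.006e-20 J = 374.859 meV

Tighter localization requires more energy.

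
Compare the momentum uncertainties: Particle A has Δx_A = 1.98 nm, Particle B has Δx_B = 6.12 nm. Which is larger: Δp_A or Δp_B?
Particle A has the larger minimum momentum uncertainty, by a factor of 3.09.

For each particle, the minimum momentum uncertainty is Δp_min = ℏ/(2Δx):

Particle A: Δp_A = ℏ/(2×1.980e-09 m) = 2.663e-26 kg·m/s
Particle B: Δp_B = ℏ/(2×6.120e-09 m) = 8.616e-27 kg·m/s

Ratio: Δp_A/Δp_B = 3.09

Since Δp_min ∝ 1/Δx, the particle with smaller position uncertainty (A) has larger momentum uncertainty.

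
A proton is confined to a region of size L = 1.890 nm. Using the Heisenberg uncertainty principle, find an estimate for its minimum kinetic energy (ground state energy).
1.452 μeV

Using the uncertainty principle to estimate ground state energy:

1. The position uncertainty is approximately the confinement size:
   Δx ≈ L = 1.890e-09 m

2. From ΔxΔp ≥ ℏ/2, the minimum momentum uncertainty is:
   Δp ≈ ℏ/(2L) = 2.790e-26 kg·m/s

3. The kinetic energy is approximately:
   KE ≈ (Δp)²/(2m) = (2.790e-26)²/(2 × 1.673e-27 kg)
   KE ≈ 2.327e-25 J = 1.452 μeV

This is an order-of-magnitude estimate of the ground state energy.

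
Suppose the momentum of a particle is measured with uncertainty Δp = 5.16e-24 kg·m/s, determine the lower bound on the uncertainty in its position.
10.219 pm

Using the Heisenberg uncertainty principle:
ΔxΔp ≥ ℏ/2

The minimum uncertainty in position is:
Δx_min = ℏ/(2Δp)
Δx_min = (1.055e-34 J·s) / (2 × 5.160e-24 kg·m/s)
Δx_min = 1.022e-11 m = 10.219 pm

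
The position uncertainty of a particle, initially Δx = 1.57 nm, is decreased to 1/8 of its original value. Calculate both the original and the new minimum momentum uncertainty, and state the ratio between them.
Original Δp_min = 3.359 × 10^-26 kg·m/s; new Δp'_min = 2.687 × 10^-25 kg·m/s; ratio Δp'_min/Δp_min = 8.

From the uncertainty principle ΔxΔp ≥ ℏ/2, the minimum momentum uncertainty is Δp_min = ℏ/(2Δx).

Original (Δx = 1.57 nm = 1.570e-09 m):
Δp_min = (1.055e-34 J·s)/(2 × 1.570e-09 m) = 3.359e-26 kg·m/s

When Δx → (1/8)Δx:
Δp'_min = ℏ/(2 × (1/8)Δx) = 8 × ℏ/(2Δx) = 8 × Δp_min
Δp'_min = 8 × 3.359e-26 kg·m/s = 2.687e-25 kg·m/s

Since Δp_min ∝ 1/Δx, when Δx is decreased to 1/8 of its original value, Δp_min increases to 8 times its original value.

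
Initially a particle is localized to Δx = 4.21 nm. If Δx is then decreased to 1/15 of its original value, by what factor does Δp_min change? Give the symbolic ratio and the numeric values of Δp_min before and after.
Original Δp_min = 1.252 × 10^-26 kg·m/s; new Δp'_min = 1.879 × 10^-25 kg·m/s; ratio Δp'_min/Δp_min = 15.

From the uncertainty principle ΔxΔp ≥ ℏ/2, the minimum momentum uncertainty is Δp_min = ℏ/(2Δx).

Original (Δx = 4.21 nm = 4.210e-09 m):
Δp_min = (1.055e-34 J·s)/(2 × 4.210e-09 m) = 1.252e-26 kg·m/s

When Δx → (1/15)Δx:
Δp'_min = ℏ/(2 × (1/15)Δx) = 15 × ℏ/(2Δx) = 15 × Δp_min
Δp'_min = 15 × 1.252e-26 kg·m/s = 1.879e-25 kg·m/s

Since Δp_min ∝ 1/Δx, when Δx is decreased to 1/15 of its original value, Δp_min increases to 15 times its original value.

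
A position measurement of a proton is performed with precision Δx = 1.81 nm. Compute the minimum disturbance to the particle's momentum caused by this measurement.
2.913 × 10^-26 kg·m/s

The uncertainty principle implies that measuring position disturbs momentum:
ΔxΔp ≥ ℏ/2

When we measure position with precision Δx, we necessarily introduce a momentum uncertainty:
Δp ≥ ℏ/(2Δx)
Δp_min = (1.055e-34 J·s) / (2 × 1.810e-09 m)
Δp_min = 2.913e-26 kg·m/s

The more precisely we measure position, the greater the momentum disturbance.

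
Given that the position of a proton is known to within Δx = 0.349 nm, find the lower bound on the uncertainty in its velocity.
90.328 m/s

Using the Heisenberg uncertainty principle and Δp = mΔv:
ΔxΔp ≥ ℏ/2
Δx(mΔv) ≥ ℏ/2

The minimum uncertainty in velocity is:
Δv_min = ℏ/(2mΔx)
Δv_min = (1.055e-34 J·s) / (2 × 1.673e-27 kg × 3.490e-10 m)
Δv_min = 9.033e+01 m/s = 90.328 m/s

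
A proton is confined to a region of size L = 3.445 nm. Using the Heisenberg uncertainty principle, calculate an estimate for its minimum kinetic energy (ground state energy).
437.095 neV

Using the uncertainty principle to estimate ground state energy:

1. The position uncertainty is approximately the confinement size:
   Δx ≈ L = 3.445e-09 m

2. From ΔxΔp ≥ ℏ/2, the minimum momentum uncertainty is:
   Δp ≈ ℏ/(2L) = 1.531e-26 kg·m/s

3. The kinetic energy is approximately:
   KE ≈ (Δp)²/(2m) = (1.531e-26)²/(2 × 1.673e-27 kg)
   KE ≈ 7.003e-26 J = 437.095 neV

This is an order-of-magnitude estimate of the ground state energy.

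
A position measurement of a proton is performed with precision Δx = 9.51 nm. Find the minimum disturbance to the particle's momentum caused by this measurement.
5.545 × 10^-27 kg·m/s

The uncertainty principle implies that measuring position disturbs momentum:
ΔxΔp ≥ ℏ/2

When we measure position with precision Δx, we necessarily introduce a momentum uncertainty:
Δp ≥ ℏ/(2Δx)
Δp_min = (1.055e-34 J·s) / (2 × 9.510e-09 m)
Δp_min = 5.545e-27 kg·m/s

The more precisely we measure position, the greater the momentum disturbance.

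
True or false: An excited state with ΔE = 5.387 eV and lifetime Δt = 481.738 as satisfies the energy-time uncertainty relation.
Yes, it satisfies the uncertainty relation.

Calculate the product ΔEΔt:
ΔE = 5.387 eV = 8.631e-19 J
ΔEΔt = (8.631e-19 J) × (4.817e-16 s)
ΔEΔt = 4.158e-34 J·s

Compare to the minimum allowed value ℏ/2:
ℏ/2 = 5.273e-35 J·s

Since ΔEΔt = 4.158e-34 J·s ≥ 5.273e-35 J·s = ℏ/2,
this satisfies the uncertainty relation.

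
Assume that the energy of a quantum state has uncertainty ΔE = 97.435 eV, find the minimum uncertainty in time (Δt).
3.378 as

Using the energy-time uncertainty principle:
ΔEΔt ≥ ℏ/2

The minimum uncertainty in time is:
Δt_min = ℏ/(2ΔE)
Δt_min = (1.055e-34 J·s) / (2 × 1.561e-17 J)
Δt_min = 3.378e-18 s = 3.378 as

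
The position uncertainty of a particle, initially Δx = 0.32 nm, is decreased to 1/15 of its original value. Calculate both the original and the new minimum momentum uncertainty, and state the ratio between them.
Original Δp_min = 1.648 × 10^-25 kg·m/s; new Δp'_min = 2.472 × 10^-24 kg·m/s; ratio Δp'_min/Δp_min = 15.

From the uncertainty principle ΔxΔp ≥ ℏ/2, the minimum momentum uncertainty is Δp_min = ℏ/(2Δx).

Original (Δx = 0.32 nm = 3.200e-10 m):
Δp_min = (1.055e-34 J·s)/(2 × 3.200e-10 m) = 1.648e-25 kg·m/s

When Δx → (1/15)Δx:
Δp'_min = ℏ/(2 × (1/15)Δx) = 15 × ℏ/(2Δx) = 15 × Δp_min
Δp'_min = 15 × 1.648e-25 kg·m/s = 2.472e-24 kg·m/s

Since Δp_min ∝ 1/Δx, when Δx is decreased to 1/15 of its original value, Δp_min increases to 15 times its original value.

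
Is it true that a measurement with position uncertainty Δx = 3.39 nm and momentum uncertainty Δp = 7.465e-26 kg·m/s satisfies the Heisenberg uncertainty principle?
Yes, it satisfies the uncertainty principle.

Calculate the product ΔxΔp:
ΔxΔp = (3.390e-09 m) × (7.465e-26 kg·m/s)
ΔxΔp = 2.531e-34 J·s

Compare to the minimum allowed value ℏ/2:
ℏ/2 = 5.273e-35 J·s

Since ΔxΔp = 2.531e-34 J·s ≥ 5.273e-35 J·s = ℏ/2,
the measurement satisfies the uncertainty principle.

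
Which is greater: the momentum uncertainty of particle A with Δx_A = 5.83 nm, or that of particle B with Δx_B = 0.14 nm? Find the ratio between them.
Particle B has the larger minimum momentum uncertainty, by a factor of 41.64.

For each particle, the minimum momentum uncertainty is Δp_min = ℏ/(2Δx):

Particle A: Δp_A = ℏ/(2×5.830e-09 m) = 9.044e-27 kg·m/s
Particle B: Δp_B = ℏ/(2×1.400e-10 m) = 3.766e-25 kg·m/s

Ratio: Δp_B/Δp_A = 41.64

Since Δp_min ∝ 1/Δx, the particle with smaller position uncertainty (B) has larger momentum uncertainty.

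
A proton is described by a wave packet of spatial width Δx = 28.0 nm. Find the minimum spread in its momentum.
1.883 × 10^-27 kg·m/s

For a wave packet, the spatial width Δx and momentum spread Δp are related by the uncertainty principle:
ΔxΔp ≥ ℏ/2

The minimum momentum spread is:
Δp_min = ℏ/(2Δx)
Δp_min = (1.055e-34 J·s) / (2 × 2.800e-08 m)
Δp_min = 1.883e-27 kg·m/s

A wave packet cannot have both a well-defined position and well-defined momentum.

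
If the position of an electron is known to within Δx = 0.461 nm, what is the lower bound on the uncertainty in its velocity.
125.561 km/s

Using the Heisenberg uncertainty principle and Δp = mΔv:
ΔxΔp ≥ ℏ/2
Δx(mΔv) ≥ ℏ/2

The minimum uncertainty in velocity is:
Δv_min = ℏ/(2mΔx)
Δv_min = (1.055e-34 J·s) / (2 × 9.109e-31 kg × 4.610e-10 m)
Δv_min = 1.256e+05 m/s = 125.561 km/s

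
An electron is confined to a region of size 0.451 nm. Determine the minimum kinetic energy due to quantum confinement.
46.828 meV

Using the uncertainty principle:

1. Position uncertainty: Δx ≈ 4.510e-10 m
2. Minimum momentum uncertainty: Δp = ℏ/(2Δx) = 1.169e-25 kg·m/s
3. Minimum kinetic energy:
   KE = (Δp)²/(2m) = (1.169e-25)²/(2 × 9.109e-31 kg)
   KE = 7.503e-21 J = 46.828 meV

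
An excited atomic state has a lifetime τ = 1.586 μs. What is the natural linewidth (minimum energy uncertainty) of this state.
207.507 peV

Using the energy-time uncertainty principle:
ΔEΔt ≥ ℏ/2

The lifetime τ represents the time uncertainty Δt.
The natural linewidth (minimum energy uncertainty) is:

ΔE = ℏ/(2τ)
ΔE = (1.055e-34 J·s) / (2 × 1.586e-06 s)
ΔE = 3.325e-29 J = 207.507 peV

This natural linewidth limits the precision of spectroscopic measurements.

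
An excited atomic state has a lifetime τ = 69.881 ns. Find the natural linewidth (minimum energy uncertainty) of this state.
4.710 neV

Using the energy-time uncertainty principle:
ΔEΔt ≥ ℏ/2

The lifetime τ represents the time uncertainty Δt.
The natural linewidth (minimum energy uncertainty) is:

ΔE = ℏ/(2τ)
ΔE = (1.055e-34 J·s) / (2 × 6.988e-08 s)
ΔE = 7.545e-28 J = 4.710 neV

This natural linewidth limits the precision of spectroscopic measurements.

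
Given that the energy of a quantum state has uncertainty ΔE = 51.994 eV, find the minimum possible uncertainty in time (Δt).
6.330 as

Using the energy-time uncertainty principle:
ΔEΔt ≥ ℏ/2

The minimum uncertainty in time is:
Δt_min = ℏ/(2ΔE)
Δt_min = (1.055e-34 J·s) / (2 × 8.330e-18 J)
Δt_min = 6.330e-18 s = 6.330 as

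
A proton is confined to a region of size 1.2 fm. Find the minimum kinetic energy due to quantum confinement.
3.602 MeV

Using the uncertainty principle:

1. Position uncertainty: Δx ≈ 1.200e-15 m
2. Minimum momentum uncertainty: Δp = ℏ/(2Δx) = 4.394e-20 kg·m/s
3. Minimum kinetic energy:
   KE = (Δp)²/(2m) = (4.394e-20)²/(2 × 1.673e-27 kg)
   KE = 5.772e-13 J = 3.602 MeV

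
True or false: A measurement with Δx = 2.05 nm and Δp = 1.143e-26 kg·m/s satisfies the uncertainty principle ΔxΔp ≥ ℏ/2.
No, it violates the uncertainty principle (impossible measurement).

Calculate the product ΔxΔp:
ΔxΔp = (2.050e-09 m) × (1.143e-26 kg·m/s)
ΔxΔp = 2.343e-35 J·s

Compare to the minimum allowed value ℏ/2:
ℏ/2 = 5.273e-35 J·s

Since ΔxΔp = 2.343e-35 J·s < 5.273e-35 J·s = ℏ/2,
the measurement violates the uncertainty principle.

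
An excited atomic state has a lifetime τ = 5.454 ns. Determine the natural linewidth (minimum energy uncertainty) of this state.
60.342 neV

Using the energy-time uncertainty principle:
ΔEΔt ≥ ℏ/2

The lifetime τ represents the time uncertainty Δt.
The natural linewidth (minimum energy uncertainty) is:

ΔE = ℏ/(2τ)
ΔE = (1.055e-34 J·s) / (2 × 5.454e-09 s)
ΔE = 9.668e-27 J = 60.342 neV

This natural linewidth limits the precision of spectroscopic measurements.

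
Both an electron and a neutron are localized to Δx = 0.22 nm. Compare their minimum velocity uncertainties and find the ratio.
The electron has the larger minimum velocity uncertainty, by a ratio of 1838.7.

For both particles, Δp_min = ℏ/(2Δx) = 2.397e-25 kg·m/s (same for both).

The velocity uncertainty is Δv = Δp/m:
- electron: Δv = 2.397e-25 / 9.109e-31 = 2.631e+05 m/s = 263.108 km/s
- neutron: Δv = 2.397e-25 / 1.675e-27 = 1.431e+02 m/s = 143.096 m/s

Ratio: 2.631e+05 / 1.431e+02 = 1838.7

The lighter particle has larger velocity uncertainty because Δv ∝ 1/m.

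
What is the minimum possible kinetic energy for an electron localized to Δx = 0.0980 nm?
991.770 meV

Localizing a particle requires giving it sufficient momentum uncertainty:

1. From uncertainty principle: Δp ≥ ℏ/(2Δx)
   Δp_min = (1.055e-34 J·s) / (2 × 9.800e-11 m)
   Δp_min = 5.380e-25 kg·m/s

2. This momentum uncertainty corresponds to kinetic energy:
   KE ≈ (Δp)²/(2m) = (5.380e-25)²/(2 × 9.109e-31 kg)
   KE = 1.589e-19 J = 991.770 meV

Tighter localization requires more energy.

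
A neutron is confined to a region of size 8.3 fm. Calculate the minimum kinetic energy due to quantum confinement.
75.197 keV

Using the uncertainty principle:

1. Position uncertainty: Δx ≈ 8.300e-15 m
2. Minimum momentum uncertainty: Δp = ℏ/(2Δx) = 6.353e-21 kg·m/s
3. Minimum kinetic energy:
   KE = (Δp)²/(2m) = (6.353e-21)²/(2 × 1.675e-27 kg)
   KE = 1.205e-14 J = 75.197 keV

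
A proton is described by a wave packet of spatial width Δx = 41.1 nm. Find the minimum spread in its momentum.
1.283 × 10^-27 kg·m/s

For a wave packet, the spatial width Δx and momentum spread Δp are related by the uncertainty principle:
ΔxΔp ≥ ℏ/2

The minimum momentum spread is:
Δp_min = ℏ/(2Δx)
Δp_min = (1.055e-34 J·s) / (2 × 4.110e-08 m)
Δp_min = 1.283e-27 kg·m/s

A wave packet cannot have both a well-defined position and well-defined momentum.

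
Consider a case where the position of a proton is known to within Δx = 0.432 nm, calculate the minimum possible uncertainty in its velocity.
72.973 m/s

Using the Heisenberg uncertainty principle and Δp = mΔv:
ΔxΔp ≥ ℏ/2
Δx(mΔv) ≥ ℏ/2

The minimum uncertainty in velocity is:
Δv_min = ℏ/(2mΔx)
Δv_min = (1.055e-34 J·s) / (2 × 1.673e-27 kg × 4.320e-10 m)
Δv_min = 7.297e+01 m/s = 72.973 m/s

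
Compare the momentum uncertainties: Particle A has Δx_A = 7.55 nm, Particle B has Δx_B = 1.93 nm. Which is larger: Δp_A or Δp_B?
Particle B has the larger minimum momentum uncertainty, by a factor of 3.91.

For each particle, the minimum momentum uncertainty is Δp_min = ℏ/(2Δx):

Particle A: Δp_A = ℏ/(2×7.550e-09 m) = 6.984e-27 kg·m/s
Particle B: Δp_B = ℏ/(2×1.930e-09 m) = 2.732e-26 kg·m/s

Ratio: Δp_B/Δp_A = 3.91

Since Δp_min ∝ 1/Δx, the particle with smaller position uncertainty (B) has larger momentum uncertainty.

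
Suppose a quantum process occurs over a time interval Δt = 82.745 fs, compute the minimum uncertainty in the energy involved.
3.977 meV

Using the energy-time uncertainty principle:
ΔEΔt ≥ ℏ/2

The minimum uncertainty in energy is:
ΔE_min = ℏ/(2Δt)
ΔE_min = (1.055e-34 J·s) / (2 × 8.275e-14 s)
ΔE_min = 6.372e-22 J = 3.977 meV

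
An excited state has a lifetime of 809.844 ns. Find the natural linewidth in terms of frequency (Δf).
98.263 kHz

Using the energy-time uncertainty principle and E = hf:
ΔEΔt ≥ ℏ/2
hΔf·Δt ≥ ℏ/2

The minimum frequency uncertainty is:
Δf = ℏ/(2hτ) = 1/(4πτ)
Δf = 1/(4π × 8.098e-07 s)
Δf = 9.826e+04 Hz = 98.263 kHz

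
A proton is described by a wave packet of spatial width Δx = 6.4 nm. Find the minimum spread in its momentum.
8.239 × 10^-27 kg·m/s

For a wave packet, the spatial width Δx and momentum spread Δp are related by the uncertainty principle:
ΔxΔp ≥ ℏ/2

The minimum momentum spread is:
Δp_min = ℏ/(2Δx)
Δp_min = (1.055e-34 J·s) / (2 × 6.400e-09 m)
Δp_min = 8.239e-27 kg·m/s

A wave packet cannot have both a well-defined position and well-defined momentum.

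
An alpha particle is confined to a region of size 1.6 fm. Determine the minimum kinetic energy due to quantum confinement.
510.081 keV

Using the uncertainty principle:

1. Position uncertainty: Δx ≈ 1.600e-15 m
2. Minimum momentum uncertainty: Δp = ℏ/(2Δx) = 3.296e-20 kg·m/s
3. Minimum kinetic energy:
   KE = (Δp)²/(2m) = (3.296e-20)²/(2 × 6.645e-27 kg)
   KE = 8.172e-14 J = 510.081 keV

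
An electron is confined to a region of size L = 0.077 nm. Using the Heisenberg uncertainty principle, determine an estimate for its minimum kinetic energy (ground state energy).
1.607 eV

Using the uncertainty principle to estimate ground state energy:

1. The position uncertainty is approximately the confinement size:
   Δx ≈ L = 7.700e-11 m

2. From ΔxΔp ≥ ℏ/2, the minimum momentum uncertainty is:
   Δp ≈ ℏ/(2L) = 6.848e-25 kg·m/s

3. The kinetic energy is approximately:
   KE ≈ (Δp)²/(2m) = (6.848e-25)²/(2 × 9.109e-31 kg)
   KE ≈ 2.574e-19 J = 1.607 eV

This is an order-of-magnitude estimate of the ground state energy.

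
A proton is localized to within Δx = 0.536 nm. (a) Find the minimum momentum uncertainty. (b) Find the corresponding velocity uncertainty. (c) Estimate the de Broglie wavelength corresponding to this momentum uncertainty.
(a) Δp_min = 9.837 × 10^-26 kg·m/s
(b) Δv_min = 58.814 m/s
(c) λ_dB = 6.736 nm

Step-by-step:

(a) From the uncertainty principle:
Δp_min = ℏ/(2Δx) = (1.055e-34 J·s)/(2 × 5.360e-10 m) = 9.837e-26 kg·m/s

(b) The velocity uncertainty:
Δv = Δp/m = (9.837e-26 kg·m/s)/(1.673e-27 kg) = 5.881e+01 m/s = 58.814 m/s

(c) The de Broglie wavelength for this momentum:
λ = h/p = (6.626e-34 J·s)/(9.837e-26 kg·m/s) = 6.736e-09 m = 6.736 nm

Note: The de Broglie wavelength is comparable to the localization size, as expected from wave-particle duality.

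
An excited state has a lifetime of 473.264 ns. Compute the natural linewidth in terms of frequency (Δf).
168.146 kHz

Using the energy-time uncertainty principle and E = hf:
ΔEΔt ≥ ℏ/2
hΔf·Δt ≥ ℏ/2

The minimum frequency uncertainty is:
Δf = ℏ/(2hτ) = 1/(4πτ)
Δf = 1/(4π × 4.733e-07 s)
Δf = 1.681e+05 Hz = 168.146 kHz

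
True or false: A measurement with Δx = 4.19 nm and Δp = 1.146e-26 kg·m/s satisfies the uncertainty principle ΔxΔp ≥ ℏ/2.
No, it violates the uncertainty principle (impossible measurement).

Calculate the product ΔxΔp:
ΔxΔp = (4.190e-09 m) × (1.146e-26 kg·m/s)
ΔxΔp = 4.802e-35 J·s

Compare to the minimum allowed value ℏ/2:
ℏ/2 = 5.273e-35 J·s

Since ΔxΔp = 4.802e-35 J·s < 5.273e-35 J·s = ℏ/2,
the measurement violates the uncertainty principle.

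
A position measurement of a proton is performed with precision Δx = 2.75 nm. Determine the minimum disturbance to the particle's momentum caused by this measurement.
1.917 × 10^-26 kg·m/s

The uncertainty principle implies that measuring position disturbs momentum:
ΔxΔp ≥ ℏ/2

When we measure position with precision Δx, we necessarily introduce a momentum uncertainty:
Δp ≥ ℏ/(2Δx)
Δp_min = (1.055e-34 J·s) / (2 × 2.750e-09 m)
Δp_min = 1.917e-26 kg·m/s

The more precisely we measure position, the greater the momentum disturbance.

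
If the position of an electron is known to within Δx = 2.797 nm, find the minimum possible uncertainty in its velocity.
20.695 km/s

Using the Heisenberg uncertainty principle and Δp = mΔv:
ΔxΔp ≥ ℏ/2
Δx(mΔv) ≥ ℏ/2

The minimum uncertainty in velocity is:
Δv_min = ℏ/(2mΔx)
Δv_min = (1.055e-34 J·s) / (2 × 9.109e-31 kg × 2.797e-09 m)
Δv_min = 2.069e+04 m/s = 20.695 km/s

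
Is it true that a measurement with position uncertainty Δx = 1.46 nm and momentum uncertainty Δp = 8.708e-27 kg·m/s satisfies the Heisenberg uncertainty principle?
No, it violates the uncertainty principle (impossible measurement).

Calculate the product ΔxΔp:
ΔxΔp = (1.460e-09 m) × (8.708e-27 kg·m/s)
ΔxΔp = 1.271e-35 J·s

Compare to the minimum allowed value ℏ/2:
ℏ/2 = 5.273e-35 J·s

Since ΔxΔp = 1.271e-35 J·s < 5.273e-35 J·s = ℏ/2,
the measurement violates the uncertainty principle.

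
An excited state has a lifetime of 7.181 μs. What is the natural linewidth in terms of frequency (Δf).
11.082 kHz

Using the energy-time uncertainty principle and E = hf:
ΔEΔt ≥ ℏ/2
hΔf·Δt ≥ ℏ/2

The minimum frequency uncertainty is:
Δf = ℏ/(2hτ) = 1/(4πτ)
Δf = 1/(4π × 7.181e-06 s)
Δf = 1.108e+04 Hz = 11.082 kHz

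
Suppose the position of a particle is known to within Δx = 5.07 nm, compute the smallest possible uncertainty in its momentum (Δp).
1.040 × 10^-26 kg·m/s

Using the Heisenberg uncertainty principle:
ΔxΔp ≥ ℏ/2

The minimum uncertainty in momentum is:
Δp_min = ℏ/(2Δx)
Δp_min = (1.055e-34 J·s) / (2 × 5.070e-09 m)
Δp_min = 1.040e-26 kg·m/s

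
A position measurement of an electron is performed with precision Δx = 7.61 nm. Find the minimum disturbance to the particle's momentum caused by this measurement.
6.929 × 10^-27 kg·m/s

The uncertainty principle implies that measuring position disturbs momentum:
ΔxΔp ≥ ℏ/2

When we measure position with precision Δx, we necessarily introduce a momentum uncertainty:
Δp ≥ ℏ/(2Δx)
Δp_min = (1.055e-34 J·s) / (2 × 7.610e-09 m)
Δp_min = 6.929e-27 kg·m/s

The more precisely we measure position, the greater the momentum disturbance.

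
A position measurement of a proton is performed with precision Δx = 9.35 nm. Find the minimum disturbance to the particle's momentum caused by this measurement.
5.639 × 10^-27 kg·m/s

The uncertainty principle implies that measuring position disturbs momentum:
ΔxΔp ≥ ℏ/2

When we measure position with precision Δx, we necessarily introduce a momentum uncertainty:
Δp ≥ ℏ/(2Δx)
Δp_min = (1.055e-34 J·s) / (2 × 9.350e-09 m)
Δp_min = 5.639e-27 kg·m/s

The more precisely we measure position, the greater the momentum disturbance.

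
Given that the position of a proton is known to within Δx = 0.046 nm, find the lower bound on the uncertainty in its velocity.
685.315 m/s

Using the Heisenberg uncertainty principle and Δp = mΔv:
ΔxΔp ≥ ℏ/2
Δx(mΔv) ≥ ℏ/2

The minimum uncertainty in velocity is:
Δv_min = ℏ/(2mΔx)
Δv_min = (1.055e-34 J·s) / (2 × 1.673e-27 kg × 4.600e-11 m)
Δv_min = 6.853e+02 m/s = 685.315 m/s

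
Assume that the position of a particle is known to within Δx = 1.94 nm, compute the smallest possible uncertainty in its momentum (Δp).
2.718 × 10^-26 kg·m/s

Using the Heisenberg uncertainty principle:
ΔxΔp ≥ ℏ/2

The minimum uncertainty in momentum is:
Δp_min = ℏ/(2Δx)
Δp_min = (1.055e-34 J·s) / (2 × 1.940e-09 m)
Δp_min = 2.718e-26 kg·m/s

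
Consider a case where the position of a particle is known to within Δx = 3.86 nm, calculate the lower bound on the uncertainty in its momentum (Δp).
1.366 × 10^-26 kg·m/s

Using the Heisenberg uncertainty principle:
ΔxΔp ≥ ℏ/2

The minimum uncertainty in momentum is:
Δp_min = ℏ/(2Δx)
Δp_min = (1.055e-34 J·s) / (2 × 3.860e-09 m)
Δp_min = 1.366e-26 kg·m/s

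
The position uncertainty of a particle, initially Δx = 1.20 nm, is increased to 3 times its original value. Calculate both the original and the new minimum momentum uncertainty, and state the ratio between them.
Original Δp_min = 4.394 × 10^-26 kg·m/s; new Δp'_min = 1.465 × 10^-26 kg·m/s; ratio Δp'_min/Δp_min = 1/3.

From the uncertainty principle ΔxΔp ≥ ℏ/2, the minimum momentum uncertainty is Δp_min = ℏ/(2Δx).

Original (Δx = 1.20 nm = 1.200e-09 m):
Δp_min = (1.055e-34 J·s)/(2 × 1.200e-09 m) = 4.394e-26 kg·m/s

When Δx → 3Δx:
Δp'_min = ℏ/(2 × 3Δx) = (1/3) × ℏ/(2Δx) = (1/3) × Δp_min
Δp'_min = 1/3 × 4.394e-26 kg·m/s = 1.465e-26 kg·m/s

Since Δp_min ∝ 1/Δx, when Δx is increased to 3 times its original value, Δp_min decreases to 1/3 of its original value.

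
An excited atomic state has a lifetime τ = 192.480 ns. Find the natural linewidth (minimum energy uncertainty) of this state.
1.710 neV

Using the energy-time uncertainty principle:
ΔEΔt ≥ ℏ/2

The lifetime τ represents the time uncertainty Δt.
The natural linewidth (minimum energy uncertainty) is:

ΔE = ℏ/(2τ)
ΔE = (1.055e-34 J·s) / (2 × 1.925e-07 s)
ΔE = 2.739e-28 J = 1.710 neV

This natural linewidth limits the precision of spectroscopic measurements.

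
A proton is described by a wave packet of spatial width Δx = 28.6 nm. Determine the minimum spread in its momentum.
1.844 × 10^-27 kg·m/s

For a wave packet, the spatial width Δx and momentum spread Δp are related by the uncertainty principle:
ΔxΔp ≥ ℏ/2

The minimum momentum spread is:
Δp_min = ℏ/(2Δx)
Δp_min = (1.055e-34 J·s) / (2 × 2.860e-08 m)
Δp_min = 1.844e-27 kg·m/s

A wave packet cannot have both a well-defined position and well-defined momentum.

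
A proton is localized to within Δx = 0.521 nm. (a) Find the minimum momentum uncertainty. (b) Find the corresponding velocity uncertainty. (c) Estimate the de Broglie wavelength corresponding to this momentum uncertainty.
(a) Δp_min = 1.012 × 10^-25 kg·m/s
(b) Δv_min = 60.508 m/s
(c) λ_dB = 6.547 nm

Step-by-step:

(a) From the uncertainty principle:
Δp_min = ℏ/(2Δx) = (1.055e-34 J·s)/(2 × 5.210e-10 m) = 1.012e-25 kg·m/s

(b) The velocity uncertainty:
Δv = Δp/m = (1.012e-25 kg·m/s)/(1.673e-27 kg) = 6.051e+01 m/s = 60.508 m/s

(c) The de Broglie wavelength for this momentum:
λ = h/p = (6.626e-34 J·s)/(1.012e-25 kg·m/s) = 6.547e-09 m = 6.547 nm

Note: The de Broglie wavelength is comparable to the localization size, as expected from wave-particle duality.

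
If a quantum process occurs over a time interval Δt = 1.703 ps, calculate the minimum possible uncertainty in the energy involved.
193.251 μeV

Using the energy-time uncertainty principle:
ΔEΔt ≥ ℏ/2

The minimum uncertainty in energy is:
ΔE_min = ℏ/(2Δt)
ΔE_min = (1.055e-34 J·s) / (2 × 1.703e-12 s)
ΔE_min = 3.096e-23 J = 193.251 μeV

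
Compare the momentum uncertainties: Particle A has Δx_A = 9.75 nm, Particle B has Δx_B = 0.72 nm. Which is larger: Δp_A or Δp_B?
Particle B has the larger minimum momentum uncertainty, by a factor of 13.54.

For each particle, the minimum momentum uncertainty is Δp_min = ℏ/(2Δx):

Particle A: Δp_A = ℏ/(2×9.750e-09 m) = 5.408e-27 kg·m/s
Particle B: Δp_B = ℏ/(2×7.200e-10 m) = 7.323e-26 kg·m/s

Ratio: Δp_B/Δp_A = 13.54

Since Δp_min ∝ 1/Δx, the particle with smaller position uncertainty (B) has larger momentum uncertainty.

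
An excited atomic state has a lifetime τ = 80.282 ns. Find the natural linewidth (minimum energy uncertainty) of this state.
4.099 neV

Using the energy-time uncertainty principle:
ΔEΔt ≥ ℏ/2

The lifetime τ represents the time uncertainty Δt.
The natural linewidth (minimum energy uncertainty) is:

ΔE = ℏ/(2τ)
ΔE = (1.055e-34 J·s) / (2 × 8.028e-08 s)
ΔE = 6.568e-28 J = 4.099 neV

This natural linewidth limits the precision of spectroscopic measurements.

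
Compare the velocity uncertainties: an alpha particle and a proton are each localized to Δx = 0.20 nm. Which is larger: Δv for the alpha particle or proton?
The proton has the larger minimum velocity uncertainty, by a ratio of 4.0.

For both particles, Δp_min = ℏ/(2Δx) = 2.636e-25 kg·m/s (same for both).

The velocity uncertainty is Δv = Δp/m:
- alpha particle: Δv = 2.636e-25 / 6.645e-27 = 3.968e+01 m/s = 39.677 m/s
- proton: Δv = 2.636e-25 / 1.673e-27 = 1.576e+02 m/s = 157.623 m/s

Ratio: 1.576e+02 / 3.968e+01 = 4.0

The lighter particle has larger velocity uncertainty because Δv ∝ 1/m.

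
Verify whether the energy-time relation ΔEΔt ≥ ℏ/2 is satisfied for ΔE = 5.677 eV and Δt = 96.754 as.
Yes, it satisfies the uncertainty relation.

Calculate the product ΔEΔt:
ΔE = 5.677 eV = 9.096e-19 J
ΔEΔt = (9.096e-19 J) × (9.675e-17 s)
ΔEΔt = 8.800e-35 J·s

Compare to the minimum allowed value ℏ/2:
ℏ/2 = 5.273e-35 J·s

Since ΔEΔt = 8.800e-35 J·s ≥ 5.273e-35 J·s = ℏ/2,
this satisfies the uncertainty relation.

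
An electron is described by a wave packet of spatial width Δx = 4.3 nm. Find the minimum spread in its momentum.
1.226 × 10^-26 kg·m/s

For a wave packet, the spatial width Δx and momentum spread Δp are related by the uncertainty principle:
ΔxΔp ≥ ℏ/2

The minimum momentum spread is:
Δp_min = ℏ/(2Δx)
Δp_min = (1.055e-34 J·s) / (2 × 4.300e-09 m)
Δp_min = 1.226e-26 kg·m/s

A wave packet cannot have both a well-defined position and well-defined momentum.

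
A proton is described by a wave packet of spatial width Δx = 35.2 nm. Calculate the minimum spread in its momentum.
1.498 × 10^-27 kg·m/s

For a wave packet, the spatial width Δx and momentum spread Δp are related by the uncertainty principle:
ΔxΔp ≥ ℏ/2

The minimum momentum spread is:
Δp_min = ℏ/(2Δx)
Δp_min = (1.055e-34 J·s) / (2 × 3.520e-08 m)
Δp_min = 1.498e-27 kg·m/s

A wave packet cannot have both a well-defined position and well-defined momentum.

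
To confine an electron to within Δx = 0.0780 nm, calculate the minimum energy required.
1.566 eV

Localizing a particle requires giving it sufficient momentum uncertainty:

1. From uncertainty principle: Δp ≥ ℏ/(2Δx)
   Δp_min = (1.055e-34 J·s) / (2 × 7.800e-11 m)
   Δp_min = 6.760e-25 kg·m/s

2. This momentum uncertainty corresponds to kinetic energy:
   KE ≈ (Δp)²/(2m) = (6.760e-25)²/(2 × 9.109e-31 kg)
   KE = 2.508e-19 J = 1.566 eV

Tighter localization requires more energy.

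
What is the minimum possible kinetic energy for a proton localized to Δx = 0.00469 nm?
235.835 meV

Localizing a particle requires giving it sufficient momentum uncertainty:

1. From uncertainty principle: Δp ≥ ℏ/(2Δx)
   Δp_min = (1.055e-34 J·s) / (2 × 4.690e-12 m)
   Δp_min = 1.124e-23 kg·m/s

2. This momentum uncertainty corresponds to kinetic energy:
   KE ≈ (Δp)²/(2m) = (1.124e-23)²/(2 × 1.673e-27 kg)
   KE = 3.778e-20 J = 235.835 meV

Tighter localization requires more energy.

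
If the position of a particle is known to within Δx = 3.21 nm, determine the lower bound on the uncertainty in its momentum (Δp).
1.643 × 10^-26 kg·m/s

Using the Heisenberg uncertainty principle:
ΔxΔp ≥ ℏ/2

The minimum uncertainty in momentum is:
Δp_min = ℏ/(2Δx)
Δp_min = (1.055e-34 J·s) / (2 × 3.210e-09 m)
Δp_min = 1.643e-26 kg·m/s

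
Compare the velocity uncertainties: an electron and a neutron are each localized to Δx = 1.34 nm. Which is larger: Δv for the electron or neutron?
The electron has the larger minimum velocity uncertainty, by a ratio of 1838.7.

For both particles, Δp_min = ℏ/(2Δx) = 3.935e-26 kg·m/s (same for both).

The velocity uncertainty is Δv = Δp/m:
- electron: Δv = 3.935e-26 / 9.109e-31 = 4.320e+04 m/s = 43.197 km/s
- neutron: Δv = 3.935e-26 / 1.675e-27 = 2.349e+01 m/s = 23.493 m/s

Ratio: 4.320e+04 / 2.349e+01 = 1838.7

The lighter particle has larger velocity uncertainty because Δv ∝ 1/m.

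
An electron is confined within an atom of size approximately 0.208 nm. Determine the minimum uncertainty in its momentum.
2.535 × 10^-25 kg·m/s

Using the Heisenberg uncertainty principle:
ΔxΔp ≥ ℏ/2

With Δx ≈ L = 2.080e-10 m (the confinement size):
Δp_min = ℏ/(2Δx)
Δp_min = (1.055e-34 J·s) / (2 × 2.080e-10 m)
Δp_min = 2.535e-25 kg·m/s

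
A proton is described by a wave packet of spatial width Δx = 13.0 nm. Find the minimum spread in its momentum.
4.056 × 10^-27 kg·m/s

For a wave packet, the spatial width Δx and momentum spread Δp are related by the uncertainty principle:
ΔxΔp ≥ ℏ/2

The minimum momentum spread is:
Δp_min = ℏ/(2Δx)
Δp_min = (1.055e-34 J·s) / (2 × 1.300e-08 m)
Δp_min = 4.056e-27 kg·m/s

A wave packet cannot have both a well-defined position and well-defined momentum.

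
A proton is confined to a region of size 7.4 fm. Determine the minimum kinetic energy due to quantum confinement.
94.731 keV

Using the uncertainty principle:

1. Position uncertainty: Δx ≈ 7.400e-15 m
2. Minimum momentum uncertainty: Δp = ℏ/(2Δx) = 7.125e-21 kg·m/s
3. Minimum kinetic energy:
   KE = (Δp)²/(2m) = (7.125e-21)²/(2 × 1.673e-27 kg)
   KE = 1.518e-14 J = 94.731 keV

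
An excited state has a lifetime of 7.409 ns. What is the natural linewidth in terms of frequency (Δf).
10.741 MHz

Using the energy-time uncertainty principle and E = hf:
ΔEΔt ≥ ℏ/2
hΔf·Δt ≥ ℏ/2

The minimum frequency uncertainty is:
Δf = ℏ/(2hτ) = 1/(4πτ)
Δf = 1/(4π × 7.409e-09 s)
Δf = 1.074e+07 Hz = 10.741 MHz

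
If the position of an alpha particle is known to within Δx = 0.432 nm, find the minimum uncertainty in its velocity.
18.369 m/s

Using the Heisenberg uncertainty principle and Δp = mΔv:
ΔxΔp ≥ ℏ/2
Δx(mΔv) ≥ ℏ/2

The minimum uncertainty in velocity is:
Δv_min = ℏ/(2mΔx)
Δv_min = (1.055e-34 J·s) / (2 × 6.645e-27 kg × 4.320e-10 m)
Δv_min = 1.837e+01 m/s = 18.369 m/s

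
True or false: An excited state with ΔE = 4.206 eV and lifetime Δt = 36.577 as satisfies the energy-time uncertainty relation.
No, it violates the uncertainty relation.

Calculate the product ΔEΔt:
ΔE = 4.206 eV = 6.739e-19 J
ΔEΔt = (6.739e-19 J) × (3.658e-17 s)
ΔEΔt = 2.465e-35 J·s

Compare to the minimum allowed value ℏ/2:
ℏ/2 = 5.273e-35 J·s

Since ΔEΔt = 2.465e-35 J·s < 5.273e-35 J·s = ℏ/2,
this violates the uncertainty relation.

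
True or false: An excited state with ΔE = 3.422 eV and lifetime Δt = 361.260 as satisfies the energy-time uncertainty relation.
Yes, it satisfies the uncertainty relation.

Calculate the product ΔEΔt:
ΔE = 3.422 eV = 5.483e-19 J
ΔEΔt = (5.483e-19 J) × (3.613e-16 s)
ΔEΔt = 1.981e-34 J·s

Compare to the minimum allowed value ℏ/2:
ℏ/2 = 5.273e-35 J·s

Since ΔEΔt = 1.981e-34 J·s ≥ 5.273e-35 J·s = ℏ/2,
this satisfies the uncertainty relation.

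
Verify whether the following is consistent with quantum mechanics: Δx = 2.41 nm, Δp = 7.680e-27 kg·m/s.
No, it violates the uncertainty principle (impossible measurement).

Calculate the product ΔxΔp:
ΔxΔp = (2.410e-09 m) × (7.680e-27 kg·m/s)
ΔxΔp = 1.851e-35 J·s

Compare to the minimum allowed value ℏ/2:
ℏ/2 = 5.273e-35 J·s

Since ΔxΔp = 1.851e-35 J·s < 5.273e-35 J·s = ℏ/2,
the measurement violates the uncertainty principle.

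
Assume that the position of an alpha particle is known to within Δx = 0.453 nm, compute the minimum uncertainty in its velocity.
17.518 m/s

Using the Heisenberg uncertainty principle and Δp = mΔv:
ΔxΔp ≥ ℏ/2
Δx(mΔv) ≥ ℏ/2

The minimum uncertainty in velocity is:
Δv_min = ℏ/(2mΔx)
Δv_min = (1.055e-34 J·s) / (2 × 6.645e-27 kg × 4.530e-10 m)
Δv_min = 1.752e+01 m/s = 17.518 m/s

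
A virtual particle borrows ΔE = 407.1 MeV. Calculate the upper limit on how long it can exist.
8.084 × 10^-25 s

Using the energy-time uncertainty principle:
ΔEΔt ≥ ℏ/2

For a virtual particle borrowing energy ΔE, the maximum lifetime is:
Δt_max = ℏ/(2ΔE)

Converting energy:
ΔE = 407.1 MeV = 6.522e-11 J

Δt_max = (1.055e-34 J·s) / (2 × 6.522e-11 J)
Δt_max = 8.084e-25 s = 8.084 × 10^-25 s

Virtual particles with higher borrowed energy exist for shorter times.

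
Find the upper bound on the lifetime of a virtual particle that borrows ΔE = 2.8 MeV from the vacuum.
117.538 ys

Using the energy-time uncertainty principle:
ΔEΔt ≥ ℏ/2

For a virtual particle borrowing energy ΔE, the maximum lifetime is:
Δt_max = ℏ/(2ΔE)

Converting energy:
ΔE = 2.8 MeV = 4.486e-13 J

Δt_max = (1.055e-34 J·s) / (2 × 4.486e-13 J)
Δt_max = 1.175e-22 s = 117.538 ys

Virtual particles with higher borrowed energy exist for shorter times.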